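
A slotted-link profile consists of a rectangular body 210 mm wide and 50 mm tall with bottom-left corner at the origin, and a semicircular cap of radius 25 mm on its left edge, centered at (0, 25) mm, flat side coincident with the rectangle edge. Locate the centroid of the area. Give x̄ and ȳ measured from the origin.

x̄ = 95.11 mm, ȳ = 25.00 mm

rectangular body: A = 210 × 50 = 10500.00, centroid at (105.00, 25.00).
semicircular end: A = ½π·25² = 981.75, centroid at (-10.61, 25.00).
ΣA = 11481.75 mm²
ΣAx̄ = (10500.00)(105.00) + (981.75)(-10.61) = 1092083.33 mm³
ΣAȳ = (10500.00)(25.00) + (981.75)(25.00) = 287043.69 mm³
x̄ = 1092083.33 / 11481.75 = 95.11 mm
ȳ = 287043.69 / 11481.75 = 25.00 mm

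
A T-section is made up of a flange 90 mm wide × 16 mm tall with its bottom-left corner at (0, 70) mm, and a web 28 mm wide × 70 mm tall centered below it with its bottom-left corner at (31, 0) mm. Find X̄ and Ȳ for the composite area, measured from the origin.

web: A = 28 × 70 = 1960.00, centroid at (45.00, 35.00).
flange: A = 90 × 16 = 1440.00, centroid at (45.00, 78.00).
ΣA = 3400.00 mm²
ΣAX̄ = (1960.00)(45.00) + (1440.00)(45.00) = 153000.00 mm³
ΣAȲ = (1960.00)(35.00) + (1440.00)(78.00) = 180920.00 mm³
X̄ = 153000.00 / 3400.00 = 45.00 mm
Ȳ = 180920.00 / 3400.00 = 53.21 mm

X̄ = 45.00 mm, Ȳ = 53.21 mm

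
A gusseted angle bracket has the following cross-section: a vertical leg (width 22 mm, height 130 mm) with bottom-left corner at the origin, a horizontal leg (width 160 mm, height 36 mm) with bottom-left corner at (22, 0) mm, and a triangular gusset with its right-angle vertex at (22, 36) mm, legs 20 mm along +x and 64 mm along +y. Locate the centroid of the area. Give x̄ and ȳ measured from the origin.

Part | A | x̄ᵢ | ȳᵢ | A·x̄ᵢ | A·ȳᵢ
vertical leg | 2860.00 | 11.00 | 65.00 | 31460.00 | 185900.00
horizontal leg | 5760.00 | 102.00 | 18.00 | 587520.00 | 103680.00
gusset | 640.00 | 28.67 | 57.33 | 18346.67 | 36693.33
Σ | 9260.00 |  |  | 637326.67 | 326273.33
x̄ = 637326.67 / 9260.00 = 68.83 mm
ȳ = 326273.33 / 9260.00 = 35.23 mm

x̄ = 68.83 mm, ȳ = 35.23 mm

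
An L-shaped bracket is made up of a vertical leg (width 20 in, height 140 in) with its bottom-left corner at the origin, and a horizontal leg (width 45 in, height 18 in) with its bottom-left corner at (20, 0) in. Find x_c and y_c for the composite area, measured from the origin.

x_c = 17.29 in, y_c = 56.31 in

vertical leg: A = 20 × 140 = 2800.00, centroid at (10.00, 70.00).
horizontal leg: A = 45 × 18 = 810.00, centroid at (42.50, 9.00).
ΣA = 3610.00 in², ΣAx_c = 62425.00 in³, ΣAy_c = 203290.00 in³.
x_c = 62425.00/3610.00 = 17.29 in; y_c = 203290.00/3610.00 = 56.31 in.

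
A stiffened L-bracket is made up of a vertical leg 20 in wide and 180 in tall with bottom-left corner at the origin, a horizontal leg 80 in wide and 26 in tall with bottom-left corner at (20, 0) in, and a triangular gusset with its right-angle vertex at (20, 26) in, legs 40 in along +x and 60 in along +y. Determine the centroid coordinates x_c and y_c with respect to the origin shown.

x_c = 29.19 in, y_c = 59.05 in

Part | A | x̄ᵢ | ȳᵢ | A·x̄ᵢ | A·ȳᵢ
vertical leg | 3600.00 | 10.00 | 90.00 | 36000.00 | 324000.00
horizontal leg | 2080.00 | 60.00 | 13.00 | 124800.00 | 27040.00
gusset | 1200.00 | 33.33 | 46.00 | 40000.00 | 55200.00
Σ | 6880.00 |  |  | 200800.00 | 406240.00
x_c = 200800.00 / 6880.00 = 29.19 in
y_c = 406240.00 / 6880.00 = 59.05 in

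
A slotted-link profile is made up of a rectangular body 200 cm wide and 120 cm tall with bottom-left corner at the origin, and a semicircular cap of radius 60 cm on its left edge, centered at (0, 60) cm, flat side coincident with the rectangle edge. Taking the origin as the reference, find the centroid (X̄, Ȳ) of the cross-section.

X̄ = 76.08 cm, Ȳ = 60.00 cm

rectangular body: A = 200 × 120 = 24000.00, centroid at (100.00, 60.00).
semicircular end: A = ½π·60² = 5654.87, centroid at (-25.46, 60.00).
ΣA = 29654.87 cm²
ΣAX̄ = (24000.00)(100.00) + (5654.87)(-25.46) = 2256000.00 cm³
ΣAȲ = (24000.00)(60.00) + (5654.87)(60.00) = 1779292.01 cm³
X̄ = 2256000.00 / 29654.87 = 76.08 cm
Ȳ = 1779292.01 / 29654.87 = 60.00 cm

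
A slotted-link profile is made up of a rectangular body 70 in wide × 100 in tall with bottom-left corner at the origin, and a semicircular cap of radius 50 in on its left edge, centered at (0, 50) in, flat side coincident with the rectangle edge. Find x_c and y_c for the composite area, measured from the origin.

x_c = 14.80 in, y_c = 50.00 in

Part | A | x̄ᵢ | ȳᵢ | A·x̄ᵢ | A·ȳᵢ
rectangular body | 7000.00 | 35.00 | 50.00 | 245000.00 | 350000.00
semicircular end | 3926.99 | -21.22 | 50.00 | -83333.33 | 196349.54
Σ | 10926.99 |  |  | 161666.67 | 546349.54
x_c = 161666.67 / 10926.99 = 14.80 in
y_c = 546349.54 / 10926.99 = 50.00 in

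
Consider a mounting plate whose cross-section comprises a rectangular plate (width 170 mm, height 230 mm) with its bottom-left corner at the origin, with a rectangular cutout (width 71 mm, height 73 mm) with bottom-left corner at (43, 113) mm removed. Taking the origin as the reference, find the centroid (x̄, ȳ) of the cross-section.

x̄ = 85.99 mm, ȳ = 109.73 mm

Part | A | x̄ᵢ | ȳᵢ | A·x̄ᵢ | A·ȳᵢ
plate | 39100.00 | 85.00 | 115.00 | 3323500.00 | 4496500.00
hole | -5183.00 | 78.50 | 149.50 | -406865.50 | -774858.50
Σ | 33917.00 |  |  | 2916634.50 | 3721641.50
x̄ = 2916634.50 / 33917.00 = 85.99 mm
ȳ = 3721641.50 / 33917.00 = 109.73 mm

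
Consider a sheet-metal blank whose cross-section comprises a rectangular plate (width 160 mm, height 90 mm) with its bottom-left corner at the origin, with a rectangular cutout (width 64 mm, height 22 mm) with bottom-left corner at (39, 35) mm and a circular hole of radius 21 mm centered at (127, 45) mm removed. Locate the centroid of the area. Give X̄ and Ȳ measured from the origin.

plate: A = 160 × 90 = 14400.00, centroid at (80.00, 45.00).
hole 1: A = −(64 × 22) = -1408.00, centroid at (71.00, 46.00).
hole 2: A = −π·21² = -1385.44, centroid at (127.00, 45.00).
ΣA = 11606.56 mm²
ΣAX̄ = (14400.00)(80.00) + (-1408.00)(71.00) + (-1385.44)(127.00) = 876080.82 mm³
ΣAȲ = (14400.00)(45.00) + (-1408.00)(46.00) + (-1385.44)(45.00) = 520887.09 mm³
X̄ = 876080.82 / 11606.56 = 75.48 mm
Ȳ = 520887.09 / 11606.56 = 44.88 mm

X̄ = 75.48 mm, Ȳ = 44.88 mm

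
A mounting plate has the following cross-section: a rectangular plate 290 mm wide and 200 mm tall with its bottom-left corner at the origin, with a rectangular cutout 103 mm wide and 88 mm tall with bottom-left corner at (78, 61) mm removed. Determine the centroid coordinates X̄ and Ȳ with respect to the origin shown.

X̄ = 147.87 mm, Ȳ = 99.07 mm

Part | A | x̄ᵢ | ȳᵢ | A·x̄ᵢ | A·ȳᵢ
plate | 58000.00 | 145.00 | 100.00 | 8410000.00 | 5800000.00
hole | -9064.00 | 129.50 | 105.00 | -1173788.00 | -951720.00
Σ | 48936.00 |  |  | 7236212.00 | 4848280.00
X̄ = 7236212.00 / 48936.00 = 147.87 mm
Ȳ = 4848280.00 / 48936.00 = 99.07 mm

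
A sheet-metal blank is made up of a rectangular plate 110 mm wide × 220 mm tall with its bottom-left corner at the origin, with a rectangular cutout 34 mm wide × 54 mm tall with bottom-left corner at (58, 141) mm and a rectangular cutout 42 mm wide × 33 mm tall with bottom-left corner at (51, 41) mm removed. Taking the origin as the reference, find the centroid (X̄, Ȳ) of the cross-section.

X̄ = 52.13 mm, Ȳ = 108.39 mm

plate: A = 110 × 220 = 24200.00, centroid at (55.00, 110.00).
hole 1: A = −(34 × 54) = -1836.00, centroid at (75.00, 168.00).
hole 2: A = −(42 × 33) = -1386.00, centroid at (72.00, 57.50).
ΣA = 20978.00 mm², ΣAX̄ = 1093508.00 mm³, ΣAȲ = 2273857.00 mm³.
X̄ = 1093508.00/20978.00 = 52.13 mm; Ȳ = 2273857.00/20978.00 = 108.39 mm.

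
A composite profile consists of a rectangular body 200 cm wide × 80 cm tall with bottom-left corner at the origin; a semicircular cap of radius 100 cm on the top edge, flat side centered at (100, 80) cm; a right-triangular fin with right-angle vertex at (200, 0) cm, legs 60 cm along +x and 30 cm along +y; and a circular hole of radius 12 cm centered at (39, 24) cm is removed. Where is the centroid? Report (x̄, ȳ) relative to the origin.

Part | A | x̄ᵢ | ȳᵢ | A·x̄ᵢ | A·ȳᵢ
rectangular body | 16000.00 | 100.00 | 40.00 | 1600000.00 | 640000.00
semicircular top | 15707.96 | 100.00 | 122.44 | 1570796.33 | 1923303.73
triangular fin | 900.00 | 220.00 | 10.00 | 198000.00 | 9000.00
hole | -452.39 | 39.00 | 24.00 | -17643.18 | -10857.34
Σ | 32155.57 |  |  | 3351153.14 | 2561446.38
x̄ = 3351153.14 / 32155.57 = 104.22 cm
ȳ = 2561446.38 / 32155.57 = 79.66 cm

x̄ = 104.22 cm, ȳ = 79.66 cm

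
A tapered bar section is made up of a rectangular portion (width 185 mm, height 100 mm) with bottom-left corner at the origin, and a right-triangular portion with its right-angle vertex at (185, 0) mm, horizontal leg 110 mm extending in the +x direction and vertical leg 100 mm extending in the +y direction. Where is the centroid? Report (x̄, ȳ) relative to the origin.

Part | A | x̄ᵢ | ȳᵢ | A·x̄ᵢ | A·ȳᵢ
rectangular portion | 18500.00 | 92.50 | 50.00 | 1711250.00 | 925000.00
triangular portion | 5500.00 | 221.67 | 33.33 | 1219166.67 | 183333.33
Σ | 24000.00 |  |  | 2930416.67 | 1108333.33
x̄ = 2930416.67 / 24000.00 = 122.10 mm
ȳ = 1108333.33 / 24000.00 = 46.18 mm

x̄ = 122.10 mm, ȳ = 46.18 mm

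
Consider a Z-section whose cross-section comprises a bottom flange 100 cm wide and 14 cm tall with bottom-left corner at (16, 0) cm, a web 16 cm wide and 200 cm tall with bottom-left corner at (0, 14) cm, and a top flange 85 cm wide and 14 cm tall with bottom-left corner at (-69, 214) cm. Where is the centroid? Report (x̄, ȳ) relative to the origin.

x̄ = 14.93 cm, ȳ = 110.12 cm

Part | A | x̄ᵢ | ȳᵢ | A·x̄ᵢ | A·ȳᵢ
bottom flange | 1400.00 | 66.00 | 7.00 | 92400.00 | 9800.00
web | 3200.00 | 8.00 | 114.00 | 25600.00 | 364800.00
top flange | 1190.00 | -26.50 | 221.00 | -31535.00 | 262990.00
Σ | 5790.00 |  |  | 86465.00 | 637590.00
x̄ = 86465.00 / 5790.00 = 14.93 cm
ȳ = 637590.00 / 5790.00 = 110.12 cm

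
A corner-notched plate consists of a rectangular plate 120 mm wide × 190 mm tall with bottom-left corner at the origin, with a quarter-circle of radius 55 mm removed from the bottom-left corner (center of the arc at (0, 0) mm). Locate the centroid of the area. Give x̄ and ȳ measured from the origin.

plate: A = 120 × 190 = 22800.00, centroid at (60.00, 95.00).
removed quarter-circle: A = −¼π·55² = -2375.83, centroid at (23.34, 23.34).
ΣA = 20424.17 mm², ΣAx̄ = 1312541.67 mm³, ΣAȳ = 2110541.67 mm³.
x̄ = 1312541.67/20424.17 = 64.26 mm; ȳ = 2110541.67/20424.17 = 103.34 mm.

x̄ = 64.26 mm, ȳ = 103.34 mm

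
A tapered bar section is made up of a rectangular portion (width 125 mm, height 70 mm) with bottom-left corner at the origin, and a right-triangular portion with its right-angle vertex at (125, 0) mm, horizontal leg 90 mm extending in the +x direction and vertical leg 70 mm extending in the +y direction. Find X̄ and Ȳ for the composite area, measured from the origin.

X̄ = 86.99 mm, Ȳ = 31.91 mm

rectangular portion: A = 125 × 70 = 8750.00, centroid at (62.50, 35.00).
triangular portion: A = ½·90·70 = 3150.00, centroid at (155.00, 23.33).
ΣA = 11900.00 mm²
ΣAX̄ = (8750.00)(62.50) + (3150.00)(155.00) = 1035125.00 mm³
ΣAȲ = (8750.00)(35.00) + (3150.00)(23.33) = 379750.00 mm³
X̄ = 1035125.00 / 11900.00 = 86.99 mm
Ȳ = 379750.00 / 11900.00 = 31.91 mm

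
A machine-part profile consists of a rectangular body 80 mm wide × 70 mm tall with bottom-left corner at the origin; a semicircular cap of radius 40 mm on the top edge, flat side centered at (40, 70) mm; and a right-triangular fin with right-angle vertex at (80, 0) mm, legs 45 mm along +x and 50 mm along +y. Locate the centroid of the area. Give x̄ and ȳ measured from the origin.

rectangular body: A = 80 × 70 = 5600.00, centroid at (40.00, 35.00).
semicircular top: A = ½π·40² = 2513.27, centroid at (40.00, 86.98).
triangular fin: A = ½·45·50 = 1125.00, centroid at (95.00, 16.67).
ΣA = 9238.27 mm²
ΣAx̄ = (5600.00)(40.00) + (2513.27)(40.00) + (1125.00)(95.00) = 431405.96 mm³
ΣAȳ = (5600.00)(35.00) + (2513.27)(86.98) + (1125.00)(16.67) = 433345.86 mm³
x̄ = 431405.96 / 9238.27 = 46.70 mm
ȳ = 433345.86 / 9238.27 = 46.91 mm

x̄ = 46.70 mm, ȳ = 46.91 mm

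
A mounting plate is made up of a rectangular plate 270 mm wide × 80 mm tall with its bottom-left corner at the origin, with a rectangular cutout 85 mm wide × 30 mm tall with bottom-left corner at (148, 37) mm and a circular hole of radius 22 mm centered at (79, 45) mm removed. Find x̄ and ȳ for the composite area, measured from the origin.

x̄ = 131.78 mm, ȳ = 37.82 mm

Part | A | x̄ᵢ | ȳᵢ | A·x̄ᵢ | A·ȳᵢ
plate | 21600.00 | 135.00 | 40.00 | 2916000.00 | 864000.00
hole 1 | -2550.00 | 190.50 | 52.00 | -485775.00 | -132600.00
hole 2 | -1520.53 | 79.00 | 45.00 | -120121.94 | -68423.89
Σ | 17529.47 |  |  | 2310103.06 | 662976.11
x̄ = 2310103.06 / 17529.47 = 131.78 mm
ȳ = 662976.11 / 17529.47 = 37.82 mm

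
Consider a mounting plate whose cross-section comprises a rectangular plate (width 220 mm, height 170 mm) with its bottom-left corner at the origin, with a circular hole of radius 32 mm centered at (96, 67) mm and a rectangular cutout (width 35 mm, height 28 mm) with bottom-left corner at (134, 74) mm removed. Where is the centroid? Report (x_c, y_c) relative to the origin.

Part | A | x̄ᵢ | ȳᵢ | A·x̄ᵢ | A·ȳᵢ
plate | 37400.00 | 110.00 | 85.00 | 4114000.00 | 3179000.00
hole 1 | -3216.99 | 96.00 | 67.00 | -308831.12 | -215538.39
hole 2 | -980.00 | 151.50 | 88.00 | -148470.00 | -86240.00
Σ | 33203.01 |  |  | 3656698.88 | 2877221.61
x_c = 3656698.88 / 33203.01 = 110.13 mm
y_c = 2877221.61 / 33203.01 = 86.66 mm

x_c = 110.13 mm, y_c = 86.66 mm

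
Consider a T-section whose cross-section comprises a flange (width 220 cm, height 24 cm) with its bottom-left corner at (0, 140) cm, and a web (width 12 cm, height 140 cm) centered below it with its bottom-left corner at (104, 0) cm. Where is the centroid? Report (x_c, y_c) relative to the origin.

x_c = 110.00 cm, y_c = 132.21 cm

web: A = 12 × 140 = 1680.00, centroid at (110.00, 70.00).
flange: A = 220 × 24 = 5280.00, centroid at (110.00, 152.00).
ΣA = 6960.00 cm², ΣAx_c = 765600.00 cm³, ΣAy_c = 920160.00 cm³.
x_c = 765600.00/6960.00 = 110.00 cm; y_c = 920160.00/6960.00 = 132.21 cm.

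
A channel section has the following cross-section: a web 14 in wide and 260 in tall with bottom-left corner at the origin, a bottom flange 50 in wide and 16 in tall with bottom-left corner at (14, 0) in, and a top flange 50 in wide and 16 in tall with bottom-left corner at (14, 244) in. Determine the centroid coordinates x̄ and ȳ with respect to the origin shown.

x̄ = 16.77 in, ȳ = 130.00 in

Part | A | x̄ᵢ | ȳᵢ | A·x̄ᵢ | A·ȳᵢ
web | 3640.00 | 7.00 | 130.00 | 25480.00 | 473200.00
bottom flange | 800.00 | 39.00 | 8.00 | 31200.00 | 6400.00
top flange | 800.00 | 39.00 | 252.00 | 31200.00 | 201600.00
Σ | 5240.00 |  |  | 87880.00 | 681200.00
x̄ = 87880.00 / 5240.00 = 16.77 in
ȳ = 681200.00 / 5240.00 = 130.00 in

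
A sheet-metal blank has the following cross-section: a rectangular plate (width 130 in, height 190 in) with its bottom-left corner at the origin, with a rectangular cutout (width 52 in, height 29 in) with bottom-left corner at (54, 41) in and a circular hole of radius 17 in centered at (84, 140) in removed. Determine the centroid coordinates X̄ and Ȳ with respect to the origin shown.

X̄ = 63.21 in, Ȳ = 95.84 in

plate: A = 130 × 190 = 24700.00, centroid at (65.00, 95.00).
hole 1: A = −(52 × 29) = -1508.00, centroid at (80.00, 55.50).
hole 2: A = −π·17² = -907.92, centroid at (84.00, 140.00).
ΣA = 22284.08 in², ΣAX̄ = 1408594.70 in³, ΣAȲ = 2135697.16 in³.
X̄ = 1408594.70/22284.08 = 63.21 in; Ȳ = 2135697.16/22284.08 = 95.84 in.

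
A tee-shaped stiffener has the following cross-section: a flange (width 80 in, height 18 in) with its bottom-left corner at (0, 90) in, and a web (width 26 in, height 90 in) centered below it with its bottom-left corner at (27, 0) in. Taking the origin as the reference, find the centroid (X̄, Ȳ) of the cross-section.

X̄ = 40.00 in, Ȳ = 65.57 in

Part | A | x̄ᵢ | ȳᵢ | A·x̄ᵢ | A·ȳᵢ
web | 2340.00 | 40.00 | 45.00 | 93600.00 | 105300.00
flange | 1440.00 | 40.00 | 99.00 | 57600.00 | 142560.00
Σ | 3780.00 |  |  | 151200.00 | 247860.00
X̄ = 151200.00 / 3780.00 = 40.00 in
Ȳ = 247860.00 / 3780.00 = 65.57 in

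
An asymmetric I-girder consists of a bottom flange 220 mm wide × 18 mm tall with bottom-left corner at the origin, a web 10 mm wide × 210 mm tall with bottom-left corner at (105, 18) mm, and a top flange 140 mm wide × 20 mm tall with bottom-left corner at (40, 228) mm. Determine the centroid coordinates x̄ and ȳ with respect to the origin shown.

x̄ = 110.00 mm, ȳ = 108.39 mm

bottom flange: A = 220 × 18 = 3960.00, centroid at (110.00, 9.00).
web: A = 10 × 210 = 2100.00, centroid at (110.00, 123.00).
top flange: A = 140 × 20 = 2800.00, centroid at (110.00, 238.00).
ΣA = 8860.00 mm², ΣAx̄ = 974600.00 mm³, ΣAȳ = 960340.00 mm³.
x̄ = 974600.00/8860.00 = 110.00 mm; ȳ = 960340.00/8860.00 = 108.39 mm.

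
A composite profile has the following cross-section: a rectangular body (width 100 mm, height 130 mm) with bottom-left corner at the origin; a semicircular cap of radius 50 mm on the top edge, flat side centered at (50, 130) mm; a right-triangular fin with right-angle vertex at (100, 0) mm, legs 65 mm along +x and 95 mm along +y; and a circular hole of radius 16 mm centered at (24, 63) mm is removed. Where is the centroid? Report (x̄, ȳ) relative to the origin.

Part | A | x̄ᵢ | ȳᵢ | A·x̄ᵢ | A·ȳᵢ
rectangular body | 13000.00 | 50.00 | 65.00 | 650000.00 | 845000.00
semicircular top | 3926.99 | 50.00 | 151.22 | 196349.54 | 593842.14
triangular fin | 3087.50 | 121.67 | 31.67 | 375645.83 | 97770.83
hole | -804.25 | 24.00 | 63.00 | -19301.95 | -50667.61
Σ | 19210.24 |  |  | 1202693.43 | 1485945.37
x̄ = 1202693.43 / 19210.24 = 62.61 mm
ȳ = 1485945.37 / 19210.24 = 77.35 mm

x̄ = 62.61 mm, ȳ = 77.35 mm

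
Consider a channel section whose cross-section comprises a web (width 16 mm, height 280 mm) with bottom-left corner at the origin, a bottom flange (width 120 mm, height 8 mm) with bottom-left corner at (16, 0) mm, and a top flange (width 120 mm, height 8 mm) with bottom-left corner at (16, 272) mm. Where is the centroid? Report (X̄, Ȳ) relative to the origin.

X̄ = 28.40 mm, Ȳ = 140.00 mm

web: A = 16 × 280 = 4480.00, centroid at (8.00, 140.00).
bottom flange: A = 120 × 8 = 960.00, centroid at (76.00, 4.00).
top flange: A = 120 × 8 = 960.00, centroid at (76.00, 276.00).
ΣA = 6400.00 mm²
ΣAX̄ = (4480.00)(8.00) + (960.00)(76.00) + (960.00)(76.00) = 181760.00 mm³
ΣAȲ = (4480.00)(140.00) + (960.00)(4.00) + (960.00)(276.00) = 896000.00 mm³
X̄ = 181760.00 / 6400.00 = 28.40 mm
Ȳ = 896000.00 / 6400.00 = 140.00 mm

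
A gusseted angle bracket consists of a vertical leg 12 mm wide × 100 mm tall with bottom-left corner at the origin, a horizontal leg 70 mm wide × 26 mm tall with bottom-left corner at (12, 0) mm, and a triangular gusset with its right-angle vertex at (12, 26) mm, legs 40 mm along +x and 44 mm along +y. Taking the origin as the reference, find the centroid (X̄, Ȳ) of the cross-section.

X̄ = 29.50 mm, Ȳ = 30.63 mm

Part | A | x̄ᵢ | ȳᵢ | A·x̄ᵢ | A·ȳᵢ
vertical leg | 1200.00 | 6.00 | 50.00 | 7200.00 | 60000.00
horizontal leg | 1820.00 | 47.00 | 13.00 | 85540.00 | 23660.00
gusset | 880.00 | 25.33 | 40.67 | 22293.33 | 35786.67
Σ | 3900.00 |  |  | 115033.33 | 119446.67
X̄ = 115033.33 / 3900.00 = 29.50 mm
Ȳ = 119446.67 / 3900.00 = 30.63 mm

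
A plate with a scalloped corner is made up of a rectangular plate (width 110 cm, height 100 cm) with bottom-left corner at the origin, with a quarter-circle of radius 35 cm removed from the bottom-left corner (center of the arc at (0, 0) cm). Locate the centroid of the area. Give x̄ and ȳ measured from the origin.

x̄ = 58.85 cm, ȳ = 53.37 cm

plate: A = 110 × 100 = 11000.00, centroid at (55.00, 50.00).
removed quarter-circle: A = −¼π·35² = -962.11, centroid at (14.85, 14.85).
ΣA = 10037.89 cm²
ΣAx̄ = (11000.00)(55.00) + (-962.11)(14.85) = 590708.33 cm³
ΣAȳ = (11000.00)(50.00) + (-962.11)(14.85) = 535708.33 cm³
x̄ = 590708.33 / 10037.89 = 58.85 cm
ȳ = 535708.33 / 10037.89 = 53.37 cm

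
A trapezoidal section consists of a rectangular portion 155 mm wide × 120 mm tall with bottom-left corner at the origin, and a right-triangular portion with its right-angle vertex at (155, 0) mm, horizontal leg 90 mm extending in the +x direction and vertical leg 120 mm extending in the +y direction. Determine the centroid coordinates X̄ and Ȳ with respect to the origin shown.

rectangular portion: A = 155 × 120 = 18600.00, centroid at (77.50, 60.00).
triangular portion: A = ½·90·120 = 5400.00, centroid at (185.00, 40.00).
ΣA = 24000.00 mm², ΣAX̄ = 2440500.00 mm³, ΣAȲ = 1332000.00 mm³.
X̄ = 2440500.00/24000.00 = 101.69 mm; Ȳ = 1332000.00/24000.00 = 55.50 mm.

X̄ = 101.69 mm, Ȳ = 55.50 mm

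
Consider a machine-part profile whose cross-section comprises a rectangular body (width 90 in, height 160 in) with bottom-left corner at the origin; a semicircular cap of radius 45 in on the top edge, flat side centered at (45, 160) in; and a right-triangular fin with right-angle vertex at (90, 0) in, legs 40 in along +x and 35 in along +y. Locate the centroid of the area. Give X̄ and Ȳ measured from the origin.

X̄ = 47.23 in, Ȳ = 94.63 in

rectangular body: A = 90 × 160 = 14400.00, centroid at (45.00, 80.00).
semicircular top: A = ½π·45² = 3180.86, centroid at (45.00, 179.10).
triangular fin: A = ½·40·35 = 700.00, centroid at (103.33, 11.67).
ΣA = 18280.86 in², ΣAX̄ = 863472.15 in³, ΣAȲ = 1729854.68 in³.
X̄ = 863472.15/18280.86 = 47.23 in; Ȳ = 1729854.68/18280.86 = 94.63 in.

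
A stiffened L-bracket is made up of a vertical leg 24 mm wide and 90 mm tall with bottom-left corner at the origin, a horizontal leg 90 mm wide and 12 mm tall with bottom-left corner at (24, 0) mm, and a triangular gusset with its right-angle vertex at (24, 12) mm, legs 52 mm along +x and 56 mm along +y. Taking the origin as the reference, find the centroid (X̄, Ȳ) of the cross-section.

Part | A | x̄ᵢ | ȳᵢ | A·x̄ᵢ | A·ȳᵢ
vertical leg | 2160.00 | 12.00 | 45.00 | 25920.00 | 97200.00
horizontal leg | 1080.00 | 69.00 | 6.00 | 74520.00 | 6480.00
gusset | 1456.00 | 41.33 | 30.67 | 60181.33 | 44650.67
Σ | 4696.00 |  |  | 160621.33 | 148330.67
X̄ = 160621.33 / 4696.00 = 34.20 mm
Ȳ = 148330.67 / 4696.00 = 31.59 mm

X̄ = 34.20 mm, Ȳ = 31.59 mm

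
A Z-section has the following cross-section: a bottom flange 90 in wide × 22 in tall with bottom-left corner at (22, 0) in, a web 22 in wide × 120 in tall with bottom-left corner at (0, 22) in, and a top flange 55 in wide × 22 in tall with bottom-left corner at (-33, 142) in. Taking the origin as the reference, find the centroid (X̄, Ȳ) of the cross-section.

X̄ = 26.59 in, Ȳ = 72.62 in

Part | A | x̄ᵢ | ȳᵢ | A·x̄ᵢ | A·ȳᵢ
bottom flange | 1980.00 | 67.00 | 11.00 | 132660.00 | 21780.00
web | 2640.00 | 11.00 | 82.00 | 29040.00 | 216480.00
top flange | 1210.00 | -5.50 | 153.00 | -6655.00 | 185130.00
Σ | 5830.00 |  |  | 155045.00 | 423390.00
X̄ = 155045.00 / 5830.00 = 26.59 in
Ȳ = 423390.00 / 5830.00 = 72.62 in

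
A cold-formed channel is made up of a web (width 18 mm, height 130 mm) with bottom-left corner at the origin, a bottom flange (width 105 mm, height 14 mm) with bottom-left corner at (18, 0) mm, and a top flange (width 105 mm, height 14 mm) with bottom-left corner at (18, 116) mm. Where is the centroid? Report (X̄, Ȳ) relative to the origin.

X̄ = 43.24 mm, Ȳ = 65.00 mm

web: A = 18 × 130 = 2340.00, centroid at (9.00, 65.00).
bottom flange: A = 105 × 14 = 1470.00, centroid at (70.50, 7.00).
top flange: A = 105 × 14 = 1470.00, centroid at (70.50, 123.00).
ΣA = 5280.00 mm²
ΣAX̄ = (2340.00)(9.00) + (1470.00)(70.50) + (1470.00)(70.50) = 228330.00 mm³
ΣAȲ = (2340.00)(65.00) + (1470.00)(7.00) + (1470.00)(123.00) = 343200.00 mm³
X̄ = 228330.00 / 5280.00 = 43.24 mm
Ȳ = 343200.00 / 5280.00 = 65.00 mm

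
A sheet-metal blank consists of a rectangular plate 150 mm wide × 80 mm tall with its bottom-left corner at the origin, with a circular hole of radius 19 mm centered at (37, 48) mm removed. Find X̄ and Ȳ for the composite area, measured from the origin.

X̄ = 78.97 mm, Ȳ = 39.17 mm

plate: A = 150 × 80 = 12000.00, centroid at (75.00, 40.00).
hole: A = −π·19² = -1134.11, centroid at (37.00, 48.00).
ΣA = 10865.89 mm², ΣAX̄ = 858037.75 mm³, ΣAȲ = 425562.48 mm³.
X̄ = 858037.75/10865.89 = 78.97 mm; Ȳ = 425562.48/10865.89 = 39.17 mm.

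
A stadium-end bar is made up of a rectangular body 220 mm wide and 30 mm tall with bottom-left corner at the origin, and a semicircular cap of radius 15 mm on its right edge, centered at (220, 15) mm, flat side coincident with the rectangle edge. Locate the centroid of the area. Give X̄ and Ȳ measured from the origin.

X̄ = 115.91 mm, Ȳ = 15.00 mm

rectangular body: A = 220 × 30 = 6600.00, centroid at (110.00, 15.00).
semicircular end: A = ½π·15² = 353.43, centroid at (226.37, 15.00).
ΣA = 6953.43 mm²
ΣAX̄ = (6600.00)(110.00) + (353.43)(226.37) = 806004.42 mm³
ΣAȲ = (6600.00)(15.00) + (353.43)(15.00) = 104301.44 mm³
X̄ = 806004.42 / 6953.43 = 115.91 mm
Ȳ = 104301.44 / 6953.43 = 15.00 mm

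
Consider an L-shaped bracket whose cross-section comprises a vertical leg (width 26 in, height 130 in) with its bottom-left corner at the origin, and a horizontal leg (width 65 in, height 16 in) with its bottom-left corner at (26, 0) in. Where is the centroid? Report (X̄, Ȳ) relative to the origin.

Part | A | x̄ᵢ | ȳᵢ | A·x̄ᵢ | A·ȳᵢ
vertical leg | 3380.00 | 13.00 | 65.00 | 43940.00 | 219700.00
horizontal leg | 1040.00 | 58.50 | 8.00 | 60840.00 | 8320.00
Σ | 4420.00 |  |  | 104780.00 | 228020.00
X̄ = 104780.00 / 4420.00 = 23.71 in
Ȳ = 228020.00 / 4420.00 = 51.59 in

X̄ = 23.71 in, Ȳ = 51.59 in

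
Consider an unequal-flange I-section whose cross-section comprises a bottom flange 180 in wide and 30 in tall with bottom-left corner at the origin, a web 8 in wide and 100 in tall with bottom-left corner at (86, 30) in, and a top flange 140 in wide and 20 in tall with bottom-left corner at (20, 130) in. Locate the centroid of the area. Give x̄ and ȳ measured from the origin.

Part | A | x̄ᵢ | ȳᵢ | A·x̄ᵢ | A·ȳᵢ
bottom flange | 5400.00 | 90.00 | 15.00 | 486000.00 | 81000.00
web | 800.00 | 90.00 | 80.00 | 72000.00 | 64000.00
top flange | 2800.00 | 90.00 | 140.00 | 252000.00 | 392000.00
Σ | 9000.00 |  |  | 810000.00 | 537000.00
x̄ = 810000.00 / 9000.00 = 90.00 in
ȳ = 537000.00 / 9000.00 = 59.67 in

x̄ = 90.00 in, ȳ = 59.67 in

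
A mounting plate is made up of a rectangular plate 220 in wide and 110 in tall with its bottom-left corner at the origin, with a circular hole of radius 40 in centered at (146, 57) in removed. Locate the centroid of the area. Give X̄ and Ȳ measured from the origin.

X̄ = 100.56 in, Ȳ = 54.48 in

Part | A | x̄ᵢ | ȳᵢ | A·x̄ᵢ | A·ȳᵢ
plate | 24200.00 | 110.00 | 55.00 | 2662000.00 | 1331000.00
hole | -5026.55 | 146.00 | 57.00 | -733876.04 | -286513.25
Σ | 19173.45 |  |  | 1928123.96 | 1044486.75
X̄ = 1928123.96 / 19173.45 = 100.56 in
Ȳ = 1044486.75 / 19173.45 = 54.48 in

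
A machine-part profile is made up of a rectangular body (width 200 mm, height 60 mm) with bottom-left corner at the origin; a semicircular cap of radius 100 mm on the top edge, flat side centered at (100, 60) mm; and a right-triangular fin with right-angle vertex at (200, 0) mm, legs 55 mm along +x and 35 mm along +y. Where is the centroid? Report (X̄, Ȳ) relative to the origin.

X̄ = 103.97 mm, Ȳ = 69.07 mm

Part | A | x̄ᵢ | ȳᵢ | A·x̄ᵢ | A·ȳᵢ
rectangular body | 12000.00 | 100.00 | 30.00 | 1200000.00 | 360000.00
semicircular top | 15707.96 | 100.00 | 102.44 | 1570796.33 | 1609144.46
triangular fin | 962.50 | 218.33 | 11.67 | 210145.83 | 11229.17
Σ | 28670.46 |  |  | 2980942.16 | 1980373.63
X̄ = 2980942.16 / 28670.46 = 103.97 mm
Ȳ = 1980373.63 / 28670.46 = 69.07 mm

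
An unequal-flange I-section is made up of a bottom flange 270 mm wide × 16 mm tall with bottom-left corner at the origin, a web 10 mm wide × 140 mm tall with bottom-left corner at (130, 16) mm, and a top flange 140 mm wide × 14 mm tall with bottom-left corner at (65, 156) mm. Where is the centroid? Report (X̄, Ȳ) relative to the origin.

bottom flange: A = 270 × 16 = 4320.00, centroid at (135.00, 8.00).
web: A = 10 × 140 = 1400.00, centroid at (135.00, 86.00).
top flange: A = 140 × 14 = 1960.00, centroid at (135.00, 163.00).
ΣA = 7680.00 mm², ΣAX̄ = 1036800.00 mm³, ΣAȲ = 474440.00 mm³.
X̄ = 1036800.00/7680.00 = 135.00 mm; Ȳ = 474440.00/7680.00 = 61.78 mm.

X̄ = 135.00 mm, Ȳ = 61.78 mm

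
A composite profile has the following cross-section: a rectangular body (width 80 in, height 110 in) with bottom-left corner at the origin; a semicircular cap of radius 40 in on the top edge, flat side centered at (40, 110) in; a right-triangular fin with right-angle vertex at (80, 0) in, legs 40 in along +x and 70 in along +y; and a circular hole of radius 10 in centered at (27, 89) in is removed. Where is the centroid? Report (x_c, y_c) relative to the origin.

x_c = 46.35 in, y_c = 65.15 in

rectangular body: A = 80 × 110 = 8800.00, centroid at (40.00, 55.00).
semicircular top: A = ½π·40² = 2513.27, centroid at (40.00, 126.98).
triangular fin: A = ½·40·70 = 1400.00, centroid at (93.33, 23.33).
hole: A = −π·10² = -314.16, centroid at (27.00, 89.00).
ΣA = 12399.11 in²
ΣAx_c = (8800.00)(40.00) + (2513.27)(40.00) + (1400.00)(93.33) + (-314.16)(27.00) = 574715.33 in³
ΣAy_c = (8800.00)(55.00) + (2513.27)(126.98) + (1400.00)(23.33) + (-314.16)(89.00) = 807833.31 in³
x_c = 574715.33 / 12399.11 = 46.35 in
y_c = 807833.31 / 12399.11 = 65.15 in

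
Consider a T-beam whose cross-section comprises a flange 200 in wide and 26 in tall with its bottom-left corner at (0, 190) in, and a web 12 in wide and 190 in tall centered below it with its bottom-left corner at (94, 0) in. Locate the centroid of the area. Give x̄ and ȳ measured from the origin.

x̄ = 100.00 in, ȳ = 170.08 in

web: A = 12 × 190 = 2280.00, centroid at (100.00, 95.00).
flange: A = 200 × 26 = 5200.00, centroid at (100.00, 203.00).
ΣA = 7480.00 in², ΣAx̄ = 748000.00 in³, ΣAȳ = 1272200.00 in³.
x̄ = 748000.00/7480.00 = 100.00 in; ȳ = 1272200.00/7480.00 = 170.08 in.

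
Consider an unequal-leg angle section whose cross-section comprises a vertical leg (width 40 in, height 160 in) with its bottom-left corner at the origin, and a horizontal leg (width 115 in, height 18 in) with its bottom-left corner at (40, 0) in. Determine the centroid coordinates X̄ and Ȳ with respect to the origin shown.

X̄ = 38.94 in, Ȳ = 62.65 in

vertical leg: A = 40 × 160 = 6400.00, centroid at (20.00, 80.00).
horizontal leg: A = 115 × 18 = 2070.00, centroid at (97.50, 9.00).
ΣA = 8470.00 in², ΣAX̄ = 329825.00 in³, ΣAȲ = 530630.00 in³.
X̄ = 329825.00/8470.00 = 38.94 in; Ȳ = 530630.00/8470.00 = 62.65 in.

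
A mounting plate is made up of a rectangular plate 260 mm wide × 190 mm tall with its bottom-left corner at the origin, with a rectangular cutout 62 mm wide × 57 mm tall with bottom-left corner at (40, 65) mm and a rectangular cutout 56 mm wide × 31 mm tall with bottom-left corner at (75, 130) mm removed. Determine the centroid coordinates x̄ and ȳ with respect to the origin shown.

x̄ = 135.79 mm, ȳ = 93.13 mm

Part | A | x̄ᵢ | ȳᵢ | A·x̄ᵢ | A·ȳᵢ
plate | 49400.00 | 130.00 | 95.00 | 6422000.00 | 4693000.00
hole 1 | -3534.00 | 71.00 | 93.50 | -250914.00 | -330429.00
hole 2 | -1736.00 | 103.00 | 145.50 | -178808.00 | -252588.00
Σ | 44130.00 |  |  | 5992278.00 | 4109983.00
x̄ = 5992278.00 / 44130.00 = 135.79 mm
ȳ = 4109983.00 / 44130.00 = 93.13 mm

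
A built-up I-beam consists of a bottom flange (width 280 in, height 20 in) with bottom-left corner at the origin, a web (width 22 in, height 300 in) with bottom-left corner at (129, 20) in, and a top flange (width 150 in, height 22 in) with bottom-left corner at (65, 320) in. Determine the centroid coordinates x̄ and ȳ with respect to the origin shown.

bottom flange: A = 280 × 20 = 5600.00, centroid at (140.00, 10.00).
web: A = 22 × 300 = 6600.00, centroid at (140.00, 170.00).
top flange: A = 150 × 22 = 3300.00, centroid at (140.00, 331.00).
ΣA = 15500.00 in²
ΣAx̄ = (5600.00)(140.00) + (6600.00)(140.00) + (3300.00)(140.00) = 2170000.00 in³
ΣAȳ = (5600.00)(10.00) + (6600.00)(170.00) + (3300.00)(331.00) = 2270300.00 in³
x̄ = 2170000.00 / 15500.00 = 140.00 in
ȳ = 2270300.00 / 15500.00 = 146.47 in

x̄ = 140.00 in, ȳ = 146.47 in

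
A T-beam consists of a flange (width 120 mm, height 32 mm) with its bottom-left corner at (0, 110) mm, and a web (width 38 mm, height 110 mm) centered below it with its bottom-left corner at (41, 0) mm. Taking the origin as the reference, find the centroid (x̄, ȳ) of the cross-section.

x̄ = 60.00 mm, ȳ = 89.00 mm

web: A = 38 × 110 = 4180.00, centroid at (60.00, 55.00).
flange: A = 120 × 32 = 3840.00, centroid at (60.00, 126.00).
ΣA = 8020.00 mm², ΣAx̄ = 481200.00 mm³, ΣAȳ = 713740.00 mm³.
x̄ = 481200.00/8020.00 = 60.00 mm; ȳ = 713740.00/8020.00 = 89.00 mm.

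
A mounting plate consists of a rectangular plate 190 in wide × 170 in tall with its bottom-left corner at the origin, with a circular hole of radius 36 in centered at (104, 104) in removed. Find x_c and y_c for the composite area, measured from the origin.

x_c = 93.70 in, y_c = 82.26 in

Part | A | x̄ᵢ | ȳᵢ | A·x̄ᵢ | A·ȳᵢ
plate | 32300.00 | 95.00 | 85.00 | 3068500.00 | 2745500.00
hole | -4071.50 | 104.00 | 104.00 | -423436.42 | -423436.42
Σ | 28228.50 |  |  | 2645063.58 | 2322063.58
x_c = 2645063.58 / 28228.50 = 93.70 in
y_c = 2322063.58 / 28228.50 = 82.26 in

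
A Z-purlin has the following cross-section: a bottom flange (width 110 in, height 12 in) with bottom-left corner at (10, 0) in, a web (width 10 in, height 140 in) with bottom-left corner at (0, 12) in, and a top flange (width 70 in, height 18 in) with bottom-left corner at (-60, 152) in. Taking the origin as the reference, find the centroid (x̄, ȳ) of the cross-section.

x̄ = 15.40 in, ȳ = 81.80 in

Part | A | x̄ᵢ | ȳᵢ | A·x̄ᵢ | A·ȳᵢ
bottom flange | 1320.00 | 65.00 | 6.00 | 85800.00 | 7920.00
web | 1400.00 | 5.00 | 82.00 | 7000.00 | 114800.00
top flange | 1260.00 | -25.00 | 161.00 | -31500.00 | 202860.00
Σ | 3980.00 |  |  | 61300.00 | 325580.00
x̄ = 61300.00 / 3980.00 = 15.40 in
ȳ = 325580.00 / 3980.00 = 81.80 in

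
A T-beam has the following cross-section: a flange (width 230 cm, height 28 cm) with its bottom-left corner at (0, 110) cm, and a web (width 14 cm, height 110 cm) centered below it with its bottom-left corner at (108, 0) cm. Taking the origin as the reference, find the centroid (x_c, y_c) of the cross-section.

x_c = 115.00 cm, y_c = 110.68 cm

web: A = 14 × 110 = 1540.00, centroid at (115.00, 55.00).
flange: A = 230 × 28 = 6440.00, centroid at (115.00, 124.00).
ΣA = 7980.00 cm², ΣAx_c = 917700.00 cm³, ΣAy_c = 883260.00 cm³.
x_c = 917700.00/7980.00 = 115.00 cm; y_c = 883260.00/7980.00 = 110.68 cm.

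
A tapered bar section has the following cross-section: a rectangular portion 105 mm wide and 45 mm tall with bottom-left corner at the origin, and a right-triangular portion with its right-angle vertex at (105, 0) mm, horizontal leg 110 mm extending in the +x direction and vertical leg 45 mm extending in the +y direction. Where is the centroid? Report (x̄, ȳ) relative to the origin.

x̄ = 83.15 mm, ȳ = 19.92 mm

Part | A | x̄ᵢ | ȳᵢ | A·x̄ᵢ | A·ȳᵢ
rectangular portion | 4725.00 | 52.50 | 22.50 | 248062.50 | 106312.50
triangular portion | 2475.00 | 141.67 | 15.00 | 350625.00 | 37125.00
Σ | 7200.00 |  |  | 598687.50 | 143437.50
x̄ = 598687.50 / 7200.00 = 83.15 mm
ȳ = 143437.50 / 7200.00 = 19.92 mm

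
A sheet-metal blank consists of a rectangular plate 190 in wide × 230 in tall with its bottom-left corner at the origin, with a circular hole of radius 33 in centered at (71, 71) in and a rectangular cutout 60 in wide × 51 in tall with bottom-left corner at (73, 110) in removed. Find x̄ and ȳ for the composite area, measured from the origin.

Part | A | x̄ᵢ | ȳᵢ | A·x̄ᵢ | A·ȳᵢ
plate | 43700.00 | 95.00 | 115.00 | 4151500.00 | 5025500.00
hole 1 | -3421.19 | 71.00 | 71.00 | -242904.80 | -242904.80
hole 2 | -3060.00 | 103.00 | 135.50 | -315180.00 | -414630.00
Σ | 37218.81 |  |  | 3593415.20 | 4367965.20
x̄ = 3593415.20 / 37218.81 = 96.55 in
ȳ = 4367965.20 / 37218.81 = 117.36 in

x̄ = 96.55 in, ȳ = 117.36 in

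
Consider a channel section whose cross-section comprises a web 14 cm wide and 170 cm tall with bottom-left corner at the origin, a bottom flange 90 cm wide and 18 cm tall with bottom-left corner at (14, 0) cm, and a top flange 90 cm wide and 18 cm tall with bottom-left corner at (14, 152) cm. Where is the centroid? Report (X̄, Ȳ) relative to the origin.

X̄ = 36.98 cm, Ȳ = 85.00 cm

web: A = 14 × 170 = 2380.00, centroid at (7.00, 85.00).
bottom flange: A = 90 × 18 = 1620.00, centroid at (59.00, 9.00).
top flange: A = 90 × 18 = 1620.00, centroid at (59.00, 161.00).
ΣA = 5620.00 cm²
ΣAX̄ = (2380.00)(7.00) + (1620.00)(59.00) + (1620.00)(59.00) = 207820.00 cm³
ΣAȲ = (2380.00)(85.00) + (1620.00)(9.00) + (1620.00)(161.00) = 477700.00 cm³
X̄ = 207820.00 / 5620.00 = 36.98 cm
Ȳ = 477700.00 / 5620.00 = 85.00 cm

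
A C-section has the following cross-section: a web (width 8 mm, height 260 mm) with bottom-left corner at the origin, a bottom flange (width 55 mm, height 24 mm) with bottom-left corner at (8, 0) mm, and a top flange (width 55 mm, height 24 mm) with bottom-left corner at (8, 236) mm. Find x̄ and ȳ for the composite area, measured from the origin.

web: A = 8 × 260 = 2080.00, centroid at (4.00, 130.00).
bottom flange: A = 55 × 24 = 1320.00, centroid at (35.50, 12.00).
top flange: A = 55 × 24 = 1320.00, centroid at (35.50, 248.00).
ΣA = 4720.00 mm², ΣAx̄ = 102040.00 mm³, ΣAȳ = 613600.00 mm³.
x̄ = 102040.00/4720.00 = 21.62 mm; ȳ = 613600.00/4720.00 = 130.00 mm.

x̄ = 21.62 mm, ȳ = 130.00 mm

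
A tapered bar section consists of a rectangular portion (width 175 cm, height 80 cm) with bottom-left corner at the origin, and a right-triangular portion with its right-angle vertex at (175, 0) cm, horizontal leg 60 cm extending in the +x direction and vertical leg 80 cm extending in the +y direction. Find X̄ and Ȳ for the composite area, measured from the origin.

rectangular portion: A = 175 × 80 = 14000.00, centroid at (87.50, 40.00).
triangular portion: A = ½·60·80 = 2400.00, centroid at (195.00, 26.67).
ΣA = 16400.00 cm²
ΣAX̄ = (14000.00)(87.50) + (2400.00)(195.00) = 1693000.00 cm³
ΣAȲ = (14000.00)(40.00) + (2400.00)(26.67) = 624000.00 cm³
X̄ = 1693000.00 / 16400.00 = 103.23 cm
Ȳ = 624000.00 / 16400.00 = 38.05 cm

X̄ = 103.23 cm, Ȳ = 38.05 cm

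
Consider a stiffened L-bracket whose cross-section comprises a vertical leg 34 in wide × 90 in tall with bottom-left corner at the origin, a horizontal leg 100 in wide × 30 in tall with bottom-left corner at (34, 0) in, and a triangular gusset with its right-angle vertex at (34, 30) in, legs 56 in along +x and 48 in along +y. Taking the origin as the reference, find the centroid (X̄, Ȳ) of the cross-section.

X̄ = 50.62 in, Ȳ = 33.03 in

vertical leg: A = 34 × 90 = 3060.00, centroid at (17.00, 45.00).
horizontal leg: A = 100 × 30 = 3000.00, centroid at (84.00, 15.00).
gusset: A = ½·56·48 = 1344.00, centroid at (52.67, 46.00).
ΣA = 7404.00 in², ΣAX̄ = 374804.00 in³, ΣAȲ = 244524.00 in³.
X̄ = 374804.00/7404.00 = 50.62 in; Ȳ = 244524.00/7404.00 = 33.03 in.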